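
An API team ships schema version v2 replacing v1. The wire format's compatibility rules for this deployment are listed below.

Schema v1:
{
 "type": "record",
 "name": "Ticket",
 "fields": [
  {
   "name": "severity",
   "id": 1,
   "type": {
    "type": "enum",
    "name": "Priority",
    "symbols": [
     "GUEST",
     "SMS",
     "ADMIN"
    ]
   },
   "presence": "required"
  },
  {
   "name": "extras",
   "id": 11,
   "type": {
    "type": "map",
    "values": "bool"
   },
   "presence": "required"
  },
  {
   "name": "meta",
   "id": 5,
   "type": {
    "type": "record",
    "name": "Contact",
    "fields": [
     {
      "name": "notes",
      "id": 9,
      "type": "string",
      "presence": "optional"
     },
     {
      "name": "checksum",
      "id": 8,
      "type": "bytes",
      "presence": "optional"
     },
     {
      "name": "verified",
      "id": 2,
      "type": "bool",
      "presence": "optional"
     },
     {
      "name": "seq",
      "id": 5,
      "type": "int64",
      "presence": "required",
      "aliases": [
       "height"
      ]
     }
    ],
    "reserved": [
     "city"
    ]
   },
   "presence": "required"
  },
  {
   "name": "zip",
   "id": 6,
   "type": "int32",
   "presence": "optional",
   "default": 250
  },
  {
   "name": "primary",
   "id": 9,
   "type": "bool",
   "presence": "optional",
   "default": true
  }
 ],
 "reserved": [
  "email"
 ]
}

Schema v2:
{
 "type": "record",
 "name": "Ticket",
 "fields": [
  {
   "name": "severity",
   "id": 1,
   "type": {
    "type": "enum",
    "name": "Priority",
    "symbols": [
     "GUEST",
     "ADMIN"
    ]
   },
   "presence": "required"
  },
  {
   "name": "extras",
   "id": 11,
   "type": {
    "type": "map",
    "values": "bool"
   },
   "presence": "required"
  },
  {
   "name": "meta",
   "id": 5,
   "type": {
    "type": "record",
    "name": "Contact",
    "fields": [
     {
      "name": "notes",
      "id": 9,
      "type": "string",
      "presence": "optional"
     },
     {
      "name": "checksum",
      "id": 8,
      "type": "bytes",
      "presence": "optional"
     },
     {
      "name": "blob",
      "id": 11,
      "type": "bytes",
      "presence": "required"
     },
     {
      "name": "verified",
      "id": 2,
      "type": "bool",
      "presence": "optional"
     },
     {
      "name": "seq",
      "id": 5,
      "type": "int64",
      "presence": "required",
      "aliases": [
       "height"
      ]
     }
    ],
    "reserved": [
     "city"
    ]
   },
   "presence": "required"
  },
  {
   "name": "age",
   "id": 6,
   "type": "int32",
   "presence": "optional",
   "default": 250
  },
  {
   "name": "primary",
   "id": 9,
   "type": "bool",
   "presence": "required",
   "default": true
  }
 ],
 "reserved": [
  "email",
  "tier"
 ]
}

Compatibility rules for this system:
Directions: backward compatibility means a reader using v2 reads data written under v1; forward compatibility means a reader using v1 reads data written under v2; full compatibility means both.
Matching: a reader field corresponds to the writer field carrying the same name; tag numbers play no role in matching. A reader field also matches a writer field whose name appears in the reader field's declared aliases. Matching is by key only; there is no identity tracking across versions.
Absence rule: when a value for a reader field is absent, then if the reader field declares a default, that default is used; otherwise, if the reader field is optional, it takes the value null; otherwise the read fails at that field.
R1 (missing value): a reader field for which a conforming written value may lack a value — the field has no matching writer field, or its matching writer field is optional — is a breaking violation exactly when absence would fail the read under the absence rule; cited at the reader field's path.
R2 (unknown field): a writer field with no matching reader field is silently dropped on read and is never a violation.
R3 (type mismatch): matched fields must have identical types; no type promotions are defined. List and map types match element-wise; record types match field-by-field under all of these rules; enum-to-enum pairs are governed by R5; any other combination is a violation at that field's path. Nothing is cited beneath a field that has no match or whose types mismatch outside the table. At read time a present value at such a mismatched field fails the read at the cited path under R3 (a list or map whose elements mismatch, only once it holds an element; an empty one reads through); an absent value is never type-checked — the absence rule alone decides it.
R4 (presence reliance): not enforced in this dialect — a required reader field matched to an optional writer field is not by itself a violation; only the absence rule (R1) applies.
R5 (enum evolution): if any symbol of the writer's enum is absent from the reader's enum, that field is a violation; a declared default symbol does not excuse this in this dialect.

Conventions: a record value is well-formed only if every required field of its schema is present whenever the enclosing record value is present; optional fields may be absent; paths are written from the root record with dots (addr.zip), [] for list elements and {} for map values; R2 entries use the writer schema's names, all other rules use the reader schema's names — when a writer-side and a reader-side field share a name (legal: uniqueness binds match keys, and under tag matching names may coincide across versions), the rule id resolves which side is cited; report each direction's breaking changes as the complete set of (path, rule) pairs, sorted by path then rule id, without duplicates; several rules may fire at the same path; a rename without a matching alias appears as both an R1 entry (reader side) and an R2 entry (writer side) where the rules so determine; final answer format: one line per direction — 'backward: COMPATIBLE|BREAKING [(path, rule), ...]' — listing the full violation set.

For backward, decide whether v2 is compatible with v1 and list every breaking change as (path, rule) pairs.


backward: BREAKING [(meta.blob, R1), (severity, R5)]

in Ticket below, arrows point writer -> reader
backward on Ticket — v2 reading data written by v1:
  severity: Priority -> Priority, writer required; from severity
  extras: map<string, bool> -> map<string, bool>, writer required; from extras
  meta: Contact -> Contact, writer required; from meta
  age: no writer-side match
  primary: bool -> bool, writer optional; from primary
  leftover writer field: zip
  meta.notes: string -> string, writer optional; from meta.notes
  meta.checksum: bytes -> bytes, writer optional; from meta.checksum
  meta.blob: no writer-side match
  meta.verified: bool -> bool, writer optional; from meta.verified
  meta.seq: int64 -> int64, writer required; from meta.seq
  breaking: (meta.blob, R1)
  breaking: (severity, R5)
  backward on Ticket therefore BREAKING (2)
the rest of the Ticket diff is inert for this question:
  field primary in record Ticket: optional changed to required -> no rule fires on it in Ticket's dialect; the asked verdict holds
  renamed field zip to age in record Ticket -> no rule fires on it in Ticket's dialect; the asked verdict holds


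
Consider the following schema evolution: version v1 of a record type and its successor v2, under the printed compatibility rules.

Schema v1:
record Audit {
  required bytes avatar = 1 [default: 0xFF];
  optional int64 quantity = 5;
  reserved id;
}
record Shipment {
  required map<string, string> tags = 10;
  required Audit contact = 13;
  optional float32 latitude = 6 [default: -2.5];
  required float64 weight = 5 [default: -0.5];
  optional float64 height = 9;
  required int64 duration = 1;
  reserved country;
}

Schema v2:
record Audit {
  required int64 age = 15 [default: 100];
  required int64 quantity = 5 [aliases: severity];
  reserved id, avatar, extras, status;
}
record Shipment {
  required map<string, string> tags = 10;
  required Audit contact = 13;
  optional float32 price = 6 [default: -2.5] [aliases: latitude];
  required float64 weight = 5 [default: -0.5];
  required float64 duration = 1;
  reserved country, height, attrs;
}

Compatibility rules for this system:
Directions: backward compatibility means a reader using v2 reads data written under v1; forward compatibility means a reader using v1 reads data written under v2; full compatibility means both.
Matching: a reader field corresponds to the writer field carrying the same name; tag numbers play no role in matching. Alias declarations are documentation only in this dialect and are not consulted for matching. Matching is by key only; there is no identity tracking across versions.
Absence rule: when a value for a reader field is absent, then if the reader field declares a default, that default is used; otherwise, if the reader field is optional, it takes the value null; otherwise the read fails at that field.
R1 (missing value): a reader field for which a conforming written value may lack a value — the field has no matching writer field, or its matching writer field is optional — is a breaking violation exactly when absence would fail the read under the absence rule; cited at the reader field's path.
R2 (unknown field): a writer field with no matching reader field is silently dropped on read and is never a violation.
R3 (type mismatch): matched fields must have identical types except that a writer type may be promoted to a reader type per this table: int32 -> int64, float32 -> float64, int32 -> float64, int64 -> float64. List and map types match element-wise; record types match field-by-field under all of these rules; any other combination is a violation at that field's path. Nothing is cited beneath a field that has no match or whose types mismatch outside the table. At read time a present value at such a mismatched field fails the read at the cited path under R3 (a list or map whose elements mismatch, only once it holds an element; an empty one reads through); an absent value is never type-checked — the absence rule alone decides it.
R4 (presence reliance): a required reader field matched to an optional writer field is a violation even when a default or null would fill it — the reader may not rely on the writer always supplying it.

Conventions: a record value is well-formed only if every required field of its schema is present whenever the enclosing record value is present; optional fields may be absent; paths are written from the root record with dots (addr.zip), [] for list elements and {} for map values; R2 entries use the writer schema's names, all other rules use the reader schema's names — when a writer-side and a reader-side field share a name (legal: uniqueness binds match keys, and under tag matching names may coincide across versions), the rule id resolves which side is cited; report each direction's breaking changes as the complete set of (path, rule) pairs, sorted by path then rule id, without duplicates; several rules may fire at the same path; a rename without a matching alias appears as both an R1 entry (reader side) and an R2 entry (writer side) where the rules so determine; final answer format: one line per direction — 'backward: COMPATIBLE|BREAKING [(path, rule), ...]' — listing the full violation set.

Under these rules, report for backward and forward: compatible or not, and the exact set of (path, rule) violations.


backward: BREAKING [(contact.quantity, R1), (contact.quantity, R4)]; forward: BREAKING [(duration, R3)]

arrows below run writer -> reader for Shipment
backward for Shipment (reader v2, writer v1):
  tags: paired with writer tags (map<string, string> -> map<string, string>; writer required)
  contact: paired with writer contact (Audit -> Audit; writer required)
  no writer field matches reader price
  weight: paired with writer weight (float64 -> float64; writer required)
  duration: paired with writer duration (int64 -> float64; writer required)
  leftover writer field: latitude
  leftover writer field: height
  no writer field matches reader contact.age
  contact.quantity: paired with writer contact.quantity (int64 -> int64; writer optional)
  leftover writer field: contact.avatar
  R1 fires at contact.quantity
  R4 fires at contact.quantity
  backward on Shipment therefore BREAKING (2)
forward for Shipment (reader v1, writer v2):
  tags: paired with writer tags (map<string, string> -> map<string, string>; writer required)
  contact: paired with writer contact (Audit -> Audit; writer required)
  no writer field matches reader latitude
  weight: paired with writer weight (float64 -> float64; writer required)
  no writer field matches reader height
  duration: paired with writer duration (float64 -> int64; writer required)
  leftover writer field: price
  no writer field matches reader contact.avatar
  contact.quantity: paired with writer contact.quantity (int64 -> int64; writer required)
  leftover writer field: contact.age
  R3 fires at duration
  forward on Shipment therefore BREAKING (1)


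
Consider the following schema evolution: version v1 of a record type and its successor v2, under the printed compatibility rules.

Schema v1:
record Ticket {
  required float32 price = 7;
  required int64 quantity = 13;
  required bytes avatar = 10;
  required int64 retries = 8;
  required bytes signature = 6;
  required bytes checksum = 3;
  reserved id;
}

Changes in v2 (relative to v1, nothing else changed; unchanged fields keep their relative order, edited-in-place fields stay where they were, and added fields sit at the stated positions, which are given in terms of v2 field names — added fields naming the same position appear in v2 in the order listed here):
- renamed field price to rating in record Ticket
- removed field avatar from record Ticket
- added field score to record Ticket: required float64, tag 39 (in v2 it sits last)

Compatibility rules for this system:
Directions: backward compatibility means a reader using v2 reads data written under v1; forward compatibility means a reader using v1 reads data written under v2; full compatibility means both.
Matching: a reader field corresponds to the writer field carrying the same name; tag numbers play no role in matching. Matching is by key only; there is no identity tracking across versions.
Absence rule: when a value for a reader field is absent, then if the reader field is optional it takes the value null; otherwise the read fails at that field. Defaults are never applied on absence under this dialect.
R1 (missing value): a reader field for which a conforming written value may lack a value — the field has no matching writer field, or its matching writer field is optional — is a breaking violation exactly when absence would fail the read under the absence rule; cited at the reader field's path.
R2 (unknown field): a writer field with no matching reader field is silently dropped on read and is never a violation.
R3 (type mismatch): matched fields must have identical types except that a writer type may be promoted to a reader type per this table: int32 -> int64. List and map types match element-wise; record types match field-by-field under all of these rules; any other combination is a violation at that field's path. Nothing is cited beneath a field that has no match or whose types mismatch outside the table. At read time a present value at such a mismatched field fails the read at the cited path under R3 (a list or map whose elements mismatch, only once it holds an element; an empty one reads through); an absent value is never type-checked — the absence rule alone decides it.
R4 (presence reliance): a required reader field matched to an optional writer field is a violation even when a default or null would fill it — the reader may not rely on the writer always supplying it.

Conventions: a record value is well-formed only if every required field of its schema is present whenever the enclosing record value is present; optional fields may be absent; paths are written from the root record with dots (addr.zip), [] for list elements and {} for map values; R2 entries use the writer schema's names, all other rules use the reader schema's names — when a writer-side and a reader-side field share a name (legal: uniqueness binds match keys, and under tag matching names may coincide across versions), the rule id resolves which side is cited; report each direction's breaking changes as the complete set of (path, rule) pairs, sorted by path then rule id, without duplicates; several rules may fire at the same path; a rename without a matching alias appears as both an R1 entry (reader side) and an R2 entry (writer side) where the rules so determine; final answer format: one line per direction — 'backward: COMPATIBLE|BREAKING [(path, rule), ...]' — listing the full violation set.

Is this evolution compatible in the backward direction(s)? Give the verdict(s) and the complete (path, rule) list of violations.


in Ticket below, arrows point writer -> reader
backward for Ticket (reader v2, writer v1):
  rating has no writer counterpart
  quantity: int64 -> int64, writer required; from quantity
  retries: int64 -> int64, writer required; from retries
  signature: bytes -> bytes, writer required; from signature
  checksum: bytes -> bytes, writer required; from checksum
  score has no writer counterpart
  writer field price has no reader counterpart
  writer field avatar has no reader counterpart
  violation R1 at rating
  violation R1 at score
  => 2 violation(s): backward is BREAKING for Ticket
checking off the Ticket differences that do not matter here:
  removed field avatar from record Ticket -> fires only in the forward direction of Ticket, which is not asked here

backward: BREAKING [(rating, R1), (score, R1)]


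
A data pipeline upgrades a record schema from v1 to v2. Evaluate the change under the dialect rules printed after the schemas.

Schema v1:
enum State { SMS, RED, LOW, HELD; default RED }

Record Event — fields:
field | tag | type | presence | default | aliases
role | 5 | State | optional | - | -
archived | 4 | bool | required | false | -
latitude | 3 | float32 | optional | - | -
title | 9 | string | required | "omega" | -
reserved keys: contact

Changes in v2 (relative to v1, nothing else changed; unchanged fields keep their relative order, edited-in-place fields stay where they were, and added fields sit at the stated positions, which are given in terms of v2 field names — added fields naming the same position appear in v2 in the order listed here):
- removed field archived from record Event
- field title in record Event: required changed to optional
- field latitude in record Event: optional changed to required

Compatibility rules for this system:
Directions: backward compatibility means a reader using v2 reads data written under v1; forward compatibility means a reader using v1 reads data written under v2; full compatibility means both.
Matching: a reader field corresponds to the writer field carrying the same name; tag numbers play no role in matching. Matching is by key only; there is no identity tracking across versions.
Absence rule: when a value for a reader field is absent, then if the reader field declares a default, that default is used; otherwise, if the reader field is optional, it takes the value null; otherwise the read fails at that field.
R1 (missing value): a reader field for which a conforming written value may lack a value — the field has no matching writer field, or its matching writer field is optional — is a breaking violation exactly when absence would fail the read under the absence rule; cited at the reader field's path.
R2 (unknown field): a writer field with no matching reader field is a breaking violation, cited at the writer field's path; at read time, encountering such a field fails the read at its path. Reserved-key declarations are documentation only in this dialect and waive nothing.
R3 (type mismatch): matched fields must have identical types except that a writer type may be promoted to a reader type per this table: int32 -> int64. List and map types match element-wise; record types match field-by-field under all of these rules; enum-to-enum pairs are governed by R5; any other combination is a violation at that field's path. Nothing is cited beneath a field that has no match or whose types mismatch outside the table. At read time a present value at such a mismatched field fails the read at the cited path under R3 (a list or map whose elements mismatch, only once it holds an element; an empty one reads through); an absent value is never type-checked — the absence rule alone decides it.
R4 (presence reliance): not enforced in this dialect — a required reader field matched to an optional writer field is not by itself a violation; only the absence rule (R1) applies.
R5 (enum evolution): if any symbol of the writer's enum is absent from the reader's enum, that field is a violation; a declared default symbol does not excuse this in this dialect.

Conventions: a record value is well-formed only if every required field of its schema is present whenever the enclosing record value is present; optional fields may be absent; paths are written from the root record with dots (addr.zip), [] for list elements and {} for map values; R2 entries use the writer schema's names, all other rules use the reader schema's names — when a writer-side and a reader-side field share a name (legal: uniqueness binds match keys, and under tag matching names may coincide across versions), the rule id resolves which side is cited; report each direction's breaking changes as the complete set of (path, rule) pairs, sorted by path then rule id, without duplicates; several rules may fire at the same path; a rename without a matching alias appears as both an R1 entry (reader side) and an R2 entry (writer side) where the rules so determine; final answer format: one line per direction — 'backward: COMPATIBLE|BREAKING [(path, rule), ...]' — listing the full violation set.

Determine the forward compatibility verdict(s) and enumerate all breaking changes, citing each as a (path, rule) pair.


the writer's type comes first in each Event pair
checking forward for Event: reader v1 against writer v2:
  role: State -> State, writer optional; from role
  no writer field matches reader archived
  latitude: float32 -> float32, writer required; from latitude
  title: string -> string, writer optional; from title
  nothing fires on Event: forward is COMPATIBLE
remaining Event differences; none change what is asked:
  removed field archived from record Event -> affects backward compatibility only, which is not asked
  field title in record Event: required changed to optional -> fires no rule on Event, leaving the asked answer as it is
  field latitude in record Event: optional changed to required -> affects backward compatibility only, which is not asked

forward: COMPATIBLE []


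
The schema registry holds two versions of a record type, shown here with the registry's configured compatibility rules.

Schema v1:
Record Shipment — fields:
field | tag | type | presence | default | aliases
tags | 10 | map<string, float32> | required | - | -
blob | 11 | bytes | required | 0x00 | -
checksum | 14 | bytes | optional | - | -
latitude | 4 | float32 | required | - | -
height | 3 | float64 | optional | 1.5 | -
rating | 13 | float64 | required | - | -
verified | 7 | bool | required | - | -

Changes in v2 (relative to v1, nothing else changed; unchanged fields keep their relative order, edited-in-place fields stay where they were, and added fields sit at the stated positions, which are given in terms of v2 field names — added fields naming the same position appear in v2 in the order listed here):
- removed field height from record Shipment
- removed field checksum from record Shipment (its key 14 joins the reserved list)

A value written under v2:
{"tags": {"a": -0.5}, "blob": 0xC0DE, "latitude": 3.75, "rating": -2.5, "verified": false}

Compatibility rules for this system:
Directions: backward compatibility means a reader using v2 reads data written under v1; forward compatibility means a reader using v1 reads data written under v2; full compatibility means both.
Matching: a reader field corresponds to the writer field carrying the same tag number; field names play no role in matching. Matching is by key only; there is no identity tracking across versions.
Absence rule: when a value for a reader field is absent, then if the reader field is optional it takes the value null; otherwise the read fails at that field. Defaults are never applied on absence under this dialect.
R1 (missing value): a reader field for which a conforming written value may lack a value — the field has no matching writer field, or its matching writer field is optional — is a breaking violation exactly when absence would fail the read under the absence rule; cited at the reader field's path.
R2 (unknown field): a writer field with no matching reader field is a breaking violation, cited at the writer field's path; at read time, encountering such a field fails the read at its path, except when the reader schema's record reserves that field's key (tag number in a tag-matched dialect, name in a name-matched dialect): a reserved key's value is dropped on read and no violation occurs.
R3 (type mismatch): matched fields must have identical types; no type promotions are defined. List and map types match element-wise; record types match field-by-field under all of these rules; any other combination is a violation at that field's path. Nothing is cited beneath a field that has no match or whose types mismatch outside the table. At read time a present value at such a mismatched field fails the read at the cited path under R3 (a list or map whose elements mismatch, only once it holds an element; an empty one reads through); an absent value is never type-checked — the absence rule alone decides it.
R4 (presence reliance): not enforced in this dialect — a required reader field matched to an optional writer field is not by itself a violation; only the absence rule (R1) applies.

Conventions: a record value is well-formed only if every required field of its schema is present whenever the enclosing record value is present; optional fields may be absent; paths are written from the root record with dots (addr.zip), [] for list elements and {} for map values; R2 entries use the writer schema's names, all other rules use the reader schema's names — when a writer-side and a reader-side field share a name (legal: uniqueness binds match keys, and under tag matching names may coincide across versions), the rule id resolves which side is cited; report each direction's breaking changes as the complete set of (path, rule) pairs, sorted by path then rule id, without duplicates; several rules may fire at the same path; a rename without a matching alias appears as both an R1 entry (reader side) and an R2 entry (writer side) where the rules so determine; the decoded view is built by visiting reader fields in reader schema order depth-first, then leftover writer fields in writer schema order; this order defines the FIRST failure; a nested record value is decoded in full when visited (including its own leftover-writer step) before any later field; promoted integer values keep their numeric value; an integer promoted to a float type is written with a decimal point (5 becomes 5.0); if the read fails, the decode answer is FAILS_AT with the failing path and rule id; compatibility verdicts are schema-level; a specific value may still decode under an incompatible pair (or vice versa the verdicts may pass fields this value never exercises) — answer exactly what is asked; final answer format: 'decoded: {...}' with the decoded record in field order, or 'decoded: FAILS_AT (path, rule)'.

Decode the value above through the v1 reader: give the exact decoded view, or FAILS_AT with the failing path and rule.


decoded: {"tags": {"a": -0.5}, "blob": 0xC0DE, "checksum": null, "latitude": 3.75, "height": null, "rating": -2.5, "verified": false}

the writer's type comes first in each Shipment pair
decode (reader v1):
  tags := {"a": -0.5}
  blob := 0xC0DE
  checksum := null (not supplied -> null)
  latitude := 3.75
  height := null (not supplied -> null)
  rating := -2.5
  verified := false
  => decoded: {"tags": {"a": -0.5}, "blob": 0xC0DE, "checksum": null, "latitude": 3.75, "height": null, "rating": -2.5, "verified": false}
the other Shipment changes do not affect what is asked:
  removed field height from record Shipment -> a verdict-level change on Shipment — the shown value reads the same
  removed field checksum from record Shipment (its key 14 joins the reserved list) -> no rule fires on it and the decoded Shipment view is identical with or without it


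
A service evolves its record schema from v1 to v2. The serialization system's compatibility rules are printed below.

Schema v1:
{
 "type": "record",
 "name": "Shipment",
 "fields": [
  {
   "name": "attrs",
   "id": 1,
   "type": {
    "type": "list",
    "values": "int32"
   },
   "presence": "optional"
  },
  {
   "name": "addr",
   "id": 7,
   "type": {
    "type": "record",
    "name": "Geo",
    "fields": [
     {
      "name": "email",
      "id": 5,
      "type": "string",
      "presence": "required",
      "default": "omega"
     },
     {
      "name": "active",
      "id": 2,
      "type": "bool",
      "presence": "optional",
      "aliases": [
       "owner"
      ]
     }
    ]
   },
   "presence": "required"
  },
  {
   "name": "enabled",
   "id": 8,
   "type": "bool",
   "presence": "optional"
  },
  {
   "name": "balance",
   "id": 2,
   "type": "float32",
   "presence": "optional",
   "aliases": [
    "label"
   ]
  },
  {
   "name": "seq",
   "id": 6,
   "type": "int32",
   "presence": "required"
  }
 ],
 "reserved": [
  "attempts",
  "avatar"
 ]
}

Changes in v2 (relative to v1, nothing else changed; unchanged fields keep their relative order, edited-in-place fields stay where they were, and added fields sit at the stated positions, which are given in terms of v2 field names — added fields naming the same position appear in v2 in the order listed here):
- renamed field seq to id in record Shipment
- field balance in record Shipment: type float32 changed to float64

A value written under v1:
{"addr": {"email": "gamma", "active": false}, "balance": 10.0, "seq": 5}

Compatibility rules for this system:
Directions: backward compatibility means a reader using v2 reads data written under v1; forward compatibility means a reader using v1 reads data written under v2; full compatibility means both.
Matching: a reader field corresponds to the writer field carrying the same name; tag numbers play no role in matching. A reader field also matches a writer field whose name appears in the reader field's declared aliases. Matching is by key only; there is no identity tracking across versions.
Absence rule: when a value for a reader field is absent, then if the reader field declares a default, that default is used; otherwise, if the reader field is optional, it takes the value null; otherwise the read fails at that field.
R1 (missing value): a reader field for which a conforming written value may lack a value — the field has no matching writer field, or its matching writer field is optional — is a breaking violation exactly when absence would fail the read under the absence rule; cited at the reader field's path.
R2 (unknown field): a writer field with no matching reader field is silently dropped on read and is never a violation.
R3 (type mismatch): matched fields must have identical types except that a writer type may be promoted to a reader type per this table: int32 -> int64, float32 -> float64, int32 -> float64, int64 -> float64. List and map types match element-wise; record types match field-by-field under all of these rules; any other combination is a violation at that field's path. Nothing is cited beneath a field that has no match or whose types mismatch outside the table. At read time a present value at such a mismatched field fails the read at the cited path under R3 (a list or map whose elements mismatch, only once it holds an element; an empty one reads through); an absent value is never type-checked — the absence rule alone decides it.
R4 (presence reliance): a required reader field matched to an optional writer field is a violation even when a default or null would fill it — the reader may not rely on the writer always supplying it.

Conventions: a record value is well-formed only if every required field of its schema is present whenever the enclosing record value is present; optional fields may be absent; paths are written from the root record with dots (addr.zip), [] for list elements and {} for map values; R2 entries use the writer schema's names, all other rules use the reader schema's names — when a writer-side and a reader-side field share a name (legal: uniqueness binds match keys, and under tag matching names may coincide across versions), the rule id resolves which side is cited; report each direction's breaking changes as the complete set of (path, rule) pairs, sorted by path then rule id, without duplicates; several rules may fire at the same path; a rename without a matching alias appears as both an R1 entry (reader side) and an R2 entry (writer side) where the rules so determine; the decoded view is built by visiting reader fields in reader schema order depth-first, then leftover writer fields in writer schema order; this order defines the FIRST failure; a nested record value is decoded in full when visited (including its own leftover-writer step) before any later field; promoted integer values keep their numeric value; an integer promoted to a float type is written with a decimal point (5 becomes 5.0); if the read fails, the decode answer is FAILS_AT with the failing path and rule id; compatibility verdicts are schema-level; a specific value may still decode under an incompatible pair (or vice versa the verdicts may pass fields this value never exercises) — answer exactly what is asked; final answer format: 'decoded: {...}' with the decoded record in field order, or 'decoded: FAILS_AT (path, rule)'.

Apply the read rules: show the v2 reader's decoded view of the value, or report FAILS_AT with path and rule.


decoded: FAILS_AT (id, R1)

the writer's type comes first in each Shipment pair
decode walk for Shipment under reader schema v2:
  attrs := null (not supplied -> null)
  addr.email := "gamma"
  addr.active := false
  enabled := null (not supplied -> null)
  balance := 10.0 (float32 -> float64)
  read fails at id under R1 (no fill)
  => FAILS_AT (id, R1)
the other Shipment changes do not affect what is asked:
  field balance in record Shipment: type float32 changed to float64 -> shifts the Shipment verdicts, not this decode


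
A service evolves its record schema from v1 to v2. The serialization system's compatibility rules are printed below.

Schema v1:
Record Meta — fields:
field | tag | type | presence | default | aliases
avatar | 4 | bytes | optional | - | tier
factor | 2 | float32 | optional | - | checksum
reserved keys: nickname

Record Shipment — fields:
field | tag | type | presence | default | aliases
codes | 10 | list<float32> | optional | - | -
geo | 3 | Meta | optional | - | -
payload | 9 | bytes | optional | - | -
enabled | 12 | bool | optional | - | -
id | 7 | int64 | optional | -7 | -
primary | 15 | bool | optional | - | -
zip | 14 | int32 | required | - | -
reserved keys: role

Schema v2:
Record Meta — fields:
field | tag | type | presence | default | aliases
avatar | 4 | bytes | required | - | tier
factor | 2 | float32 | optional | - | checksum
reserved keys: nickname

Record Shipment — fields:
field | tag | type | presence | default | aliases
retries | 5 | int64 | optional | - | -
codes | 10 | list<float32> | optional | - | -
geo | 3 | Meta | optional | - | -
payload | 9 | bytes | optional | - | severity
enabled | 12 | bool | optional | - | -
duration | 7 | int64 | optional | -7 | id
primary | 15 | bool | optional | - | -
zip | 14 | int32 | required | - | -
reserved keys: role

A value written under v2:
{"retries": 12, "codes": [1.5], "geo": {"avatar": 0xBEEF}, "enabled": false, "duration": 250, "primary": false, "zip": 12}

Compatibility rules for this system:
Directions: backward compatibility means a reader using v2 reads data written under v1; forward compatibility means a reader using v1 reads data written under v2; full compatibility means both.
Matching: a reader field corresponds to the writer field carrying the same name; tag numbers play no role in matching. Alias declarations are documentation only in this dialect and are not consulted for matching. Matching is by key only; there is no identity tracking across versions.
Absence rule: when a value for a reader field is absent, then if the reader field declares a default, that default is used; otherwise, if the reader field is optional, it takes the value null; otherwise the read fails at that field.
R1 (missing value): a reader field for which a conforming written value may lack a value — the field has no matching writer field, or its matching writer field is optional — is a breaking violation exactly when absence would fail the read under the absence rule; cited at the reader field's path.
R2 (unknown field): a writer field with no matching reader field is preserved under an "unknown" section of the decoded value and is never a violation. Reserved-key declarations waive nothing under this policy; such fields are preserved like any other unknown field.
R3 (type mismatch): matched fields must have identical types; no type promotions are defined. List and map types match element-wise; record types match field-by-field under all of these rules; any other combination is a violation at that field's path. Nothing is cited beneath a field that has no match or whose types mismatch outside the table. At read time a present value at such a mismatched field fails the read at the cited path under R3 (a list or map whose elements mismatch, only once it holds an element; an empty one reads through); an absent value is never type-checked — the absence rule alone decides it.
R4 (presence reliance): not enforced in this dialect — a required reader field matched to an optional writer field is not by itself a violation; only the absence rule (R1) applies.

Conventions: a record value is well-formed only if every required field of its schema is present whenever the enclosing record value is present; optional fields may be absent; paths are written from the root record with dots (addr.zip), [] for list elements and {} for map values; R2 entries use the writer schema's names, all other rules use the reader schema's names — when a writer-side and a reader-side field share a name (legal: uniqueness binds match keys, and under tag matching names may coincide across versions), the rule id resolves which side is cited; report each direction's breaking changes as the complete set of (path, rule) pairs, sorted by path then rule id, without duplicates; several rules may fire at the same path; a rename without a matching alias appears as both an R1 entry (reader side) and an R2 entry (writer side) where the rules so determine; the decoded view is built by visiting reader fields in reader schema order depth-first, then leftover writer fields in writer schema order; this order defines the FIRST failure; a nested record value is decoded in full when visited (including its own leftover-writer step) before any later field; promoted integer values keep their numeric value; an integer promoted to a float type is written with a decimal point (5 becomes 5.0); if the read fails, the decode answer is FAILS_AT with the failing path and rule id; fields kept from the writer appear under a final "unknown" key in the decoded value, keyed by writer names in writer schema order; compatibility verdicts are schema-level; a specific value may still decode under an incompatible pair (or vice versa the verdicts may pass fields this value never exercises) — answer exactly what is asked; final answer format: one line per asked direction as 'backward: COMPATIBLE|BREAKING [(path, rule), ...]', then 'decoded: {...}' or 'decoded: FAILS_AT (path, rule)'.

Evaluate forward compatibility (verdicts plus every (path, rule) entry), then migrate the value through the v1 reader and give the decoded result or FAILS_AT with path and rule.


each type pair in Shipment: writer, then reader
forward analysis of Shipment with v1 as reader and v2 as writer:
  writer optional, list<float32> -> list<float32>: reader codes maps from writer codes
  writer optional, Meta -> Meta: reader geo maps from writer geo
  writer optional, bytes -> bytes: reader payload maps from writer payload
  writer optional, bool -> bool: reader enabled maps from writer enabled
  id: no writer-side match
  writer optional, bool -> bool: reader primary maps from writer primary
  writer required, int32 -> int32: reader zip maps from writer zip
  retries (writer side), unknown to reader
  duration (writer side), unknown to reader
  writer required, bytes -> bytes: reader geo.avatar maps from writer geo.avatar
  writer optional, float32 -> float32: reader geo.factor maps from writer geo.factor
  => no violations; forward on Shipment: COMPATIBLE
decode (reader v1):
  codes := [1.5]
  geo.avatar := 0xBEEF
  geo.factor := null (not supplied -> null)
  payload := null (not supplied -> null)
  enabled := false
  id := -7 (no value, default fills)
  primary := false
  zip := 12
  writer retries: kept under "unknown"
  writer duration: kept under "unknown"
  => decoded: {"codes": [1.5], "geo": {"avatar": 0xBEEF, "factor": null}, "payload": null, "enabled": false, "id": -7, "primary": false, "zip": 12, "unknown": {"retries": 12, "duration": 250}}
the other Shipment changes do not affect what is asked:
  field avatar in record Meta: optional changed to required -> its effect on Shipment is confined to the backward direction, not asked

forward: COMPATIBLE []; decoded: {"codes": [1.5], "geo": {"avatar": 0xBEEF, "factor": null}, "payload": null, "enabled": false, "id": -7, "primary": false, "zip": 12, "unknown": {"retries": 12, "duration": 250}}
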